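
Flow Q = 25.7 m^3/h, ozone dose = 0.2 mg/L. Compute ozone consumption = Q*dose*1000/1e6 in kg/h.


O3 demand (mg/h) = Q * dose * 1000 = 25.7 * 0.2 * 1000 = 5140 mg/h
Convert mg to kg: 5140 / 1e6 = 0.00514 kg/h

0.00514 kg/h


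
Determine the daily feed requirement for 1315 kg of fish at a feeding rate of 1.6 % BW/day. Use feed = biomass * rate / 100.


Feeding rate fraction = 1.6% / 100 = 0.016
Daily feed = 1315 kg * 0.016 = 21.04 kg/day

21.04 kg/day


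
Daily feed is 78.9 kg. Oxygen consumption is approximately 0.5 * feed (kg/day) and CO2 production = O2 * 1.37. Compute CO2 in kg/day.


O2 = 78.9 * 0.5 = 39.45
CO2 = 39.45 * 1.37 = 54.0465

54.0465 kg/day


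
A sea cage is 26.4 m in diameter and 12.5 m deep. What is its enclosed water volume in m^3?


r = d/2 = 26.4/2 = 13.2 m
Base area = pi*r^2 = pi*13.2^2 = 547.3911 m^2
Volume = 547.3911 * 12.5 = 6842.39 m^3

6842.39 m^3


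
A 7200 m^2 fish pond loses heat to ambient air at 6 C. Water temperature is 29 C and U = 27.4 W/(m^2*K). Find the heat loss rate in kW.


Temperature difference dT = 29 - 6 = 23 K
Heat loss (W) = U * A * dT = 27.4 * 7200 * 23 = 4537440 W
Convert to kW: 4537440 / 1000 = 4537.44 kW

4537.44 kW


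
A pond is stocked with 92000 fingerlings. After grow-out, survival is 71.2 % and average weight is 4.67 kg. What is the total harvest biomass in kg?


Survivors = 92000 * 71.2/100 = 65504 fish
Harvest biomass = survivors * W_f = 65504 * 4.67 = 305903.68 kg

305903.68 kg


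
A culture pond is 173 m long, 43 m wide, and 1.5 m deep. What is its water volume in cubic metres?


Base area = L * W = 173 * 43 = 7439 m^2
Volume = area * depth = 7439 * 1.5 = 11158.5 m^3

11158.5 m^3


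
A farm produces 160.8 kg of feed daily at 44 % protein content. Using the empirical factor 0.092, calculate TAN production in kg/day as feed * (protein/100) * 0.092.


Protein in feed = 160.8 * 44/100 = 70.752 kg/day
TAN = protein * 0.092 = 70.752 * 0.092 = 6.509184 kg/day

6.509184 kg/day


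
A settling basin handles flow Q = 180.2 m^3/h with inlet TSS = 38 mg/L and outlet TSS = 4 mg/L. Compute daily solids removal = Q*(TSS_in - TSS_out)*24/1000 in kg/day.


Concentration drop: TSS_in - TSS_out = 38 - 4 = 34 mg/L
Hourly solids removed = Q * dTSS = 180.2 m^3/h * 34 mg/L = 6126.8 g/h  (m^3/h * mg/L = g/h)
Daily solids removed = 6126.8 * 24 = 147043.2 g/day
Convert g to kg: 147043.2 / 1000 = 147.0432 kg/day

147.0432 kg/day


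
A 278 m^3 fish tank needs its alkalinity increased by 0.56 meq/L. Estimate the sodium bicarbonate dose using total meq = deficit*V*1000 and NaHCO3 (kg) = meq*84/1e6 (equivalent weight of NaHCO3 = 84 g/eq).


Tank volume in L = 278 m^3 * 1000 = 278000 L
Total meq required = 0.56 meq/L * 278000 L = 155680 meq
NaHCO3 mass = 155680 meq * 84 mg/meq / 1e6 = 13.0771 kg

13.0771 kg


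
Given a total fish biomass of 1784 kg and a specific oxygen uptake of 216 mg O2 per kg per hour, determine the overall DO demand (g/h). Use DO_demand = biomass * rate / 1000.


Total O2 consumption (mg/h) = 1784 kg * 216 mg/(kg*h) = 385344 mg/h
Convert to g/h: 385344 / 1000 = 385.344 g/h

385.344 g/h


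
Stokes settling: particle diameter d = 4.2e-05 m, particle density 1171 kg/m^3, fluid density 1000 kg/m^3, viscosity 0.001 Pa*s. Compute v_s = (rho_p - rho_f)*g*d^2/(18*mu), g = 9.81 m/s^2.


Density difference: rho_p - rho_f = 1171 - 1000 = 171 kg/m^3
d^2 = (4.2e-05)^2 = 1.764e-09 m^2
Numerator = (rho_p - rho_f) * g * d^2 = 171 * 9.81 * 1.764e-09 = 2.9591276e-06
Denominator = 18 * mu = 18 * 0.001 = 0.018
v_s = 2.9591276e-06 / 0.018 = 1.64396e-04 m/s
Check: Re = rho_f * v_s * d / mu = 1000 * 1.64396e-04 * 4.2e-05 / 0.001 = 0.0069 < 1, so Stokes' law applies.

1.64396e-04 m/s


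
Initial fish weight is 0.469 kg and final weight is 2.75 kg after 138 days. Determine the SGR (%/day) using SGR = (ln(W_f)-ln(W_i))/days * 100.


ln(W_f) = ln(2.75) = 1.0116009
ln(W_i) = ln(0.469) = -0.75715251
ln(W_f) - ln(W_i) = 1.0116009 - -0.75715251 = 1.7687534
SGR = 1.7687534 / 138 * 100 = 1.28171 %/day

1.28171 %/day


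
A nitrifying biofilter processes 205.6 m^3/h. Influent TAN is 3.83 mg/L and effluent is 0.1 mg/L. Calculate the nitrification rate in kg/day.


Concentration drop: TAN_in - TAN_out = 3.83 - 0.1 = 3.73 mg/L
Hourly TAN removed = Q * dTAN = 205.6 m^3/h * 3.73 mg/L = 766.888 g/h  (m^3/h * mg/L = g/h)
Daily TAN removed = 766.888 * 24 = 18405.312 g/day
Convert to kg/day: 18405.312 / 1000 = 18.405312 kg/day

18.405312 kg/day


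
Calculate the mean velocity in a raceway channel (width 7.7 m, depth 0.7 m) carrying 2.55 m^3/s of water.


Cross-sectional area = W * d = 7.7 * 0.7 = 5.39 m^2
Velocity = Q / A = 2.55 / 5.39 = 0.473098 m/s

0.473098 m/s


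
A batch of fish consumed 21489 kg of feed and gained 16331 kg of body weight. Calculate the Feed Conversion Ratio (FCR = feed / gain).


FCR = feed consumed / weight gained
FCR = 21489 kg / 16331 kg = 1.31584

1.31584


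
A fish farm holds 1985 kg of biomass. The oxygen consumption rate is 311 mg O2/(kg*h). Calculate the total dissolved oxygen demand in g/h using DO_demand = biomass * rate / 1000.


Total O2 consumption (mg/h) = 1985 kg * 311 mg/(kg*h) = 617335 mg/h
Convert to g/h: 617335 / 1000 = 617.335 g/h

617.335 g/h


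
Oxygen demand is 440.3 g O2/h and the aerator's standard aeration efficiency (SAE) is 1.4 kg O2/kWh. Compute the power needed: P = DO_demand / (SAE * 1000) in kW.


SAE in g O2/kWh = 1.4 * 1000 = 1400 g/kWh
P = DO_demand / SAE_g = 440.3 / 1400 = 0.3145 kW

0.3145 kW


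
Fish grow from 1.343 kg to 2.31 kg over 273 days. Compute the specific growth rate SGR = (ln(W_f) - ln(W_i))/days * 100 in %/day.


ln(W_f) = ln(2.31) = 0.83724752
ln(W_i) = ln(1.343) = 0.29490592
ln(W_f) - ln(W_i) = 0.83724752 - 0.29490592 = 0.5423416
SGR = 0.5423416 / 273 * 100 = 0.19866 %/day

0.19866 %/day


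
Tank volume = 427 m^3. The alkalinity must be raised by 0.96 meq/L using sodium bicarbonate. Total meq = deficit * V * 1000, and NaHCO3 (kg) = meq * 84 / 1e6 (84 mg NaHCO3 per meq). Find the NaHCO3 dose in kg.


Tank volume in L = 427 m^3 * 1000 = 427000 L
Total meq required = 0.96 meq/L * 427000 L = 409920 meq
NaHCO3 mass = 409920 meq * 84 mg/meq / 1e6 = 34.4333 kg

34.4333 kg


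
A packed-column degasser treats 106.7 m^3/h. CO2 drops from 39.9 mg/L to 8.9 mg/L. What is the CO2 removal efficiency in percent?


CO2_out / CO2_in = 8.9 / 39.9 = 0.22305764
Fraction remaining = 0.22305764
efficiency = (1 - 0.22305764) * 100 = 77.6942 %

77.6942 %


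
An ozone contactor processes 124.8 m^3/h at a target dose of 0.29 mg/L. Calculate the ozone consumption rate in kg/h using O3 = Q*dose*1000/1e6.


O3 demand (mg/h) = Q * dose * 1000 = 124.8 * 0.29 * 1000 = 36192 mg/h
Convert mg to kg: 36192 / 1e6 = 0.036192 kg/h

0.036192 kg/h


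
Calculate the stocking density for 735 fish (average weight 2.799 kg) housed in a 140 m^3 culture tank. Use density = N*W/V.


Total biomass = 735 fish * 2.799 kg = 2057.265 kg
Density = total biomass / volume = 2057.265 / 140 = 14.6947 kg/m^3

14.6947 kg/m^3


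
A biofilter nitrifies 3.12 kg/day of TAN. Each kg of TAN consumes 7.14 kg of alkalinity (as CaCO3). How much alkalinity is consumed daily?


Alkalinity factor: 7.14 kg CaCO3 consumed per kg TAN nitrified
alk = 3.12 kg TAN * 7.14 = 22.2768 kg CaCO3/day

22.2768 kg CaCO3/day


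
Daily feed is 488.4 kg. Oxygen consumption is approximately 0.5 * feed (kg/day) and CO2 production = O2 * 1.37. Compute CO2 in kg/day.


O2 = 488.4 * 0.5 = 244.2
CO2 = 244.2 * 1.37 = 334.554

334.554 kg/day


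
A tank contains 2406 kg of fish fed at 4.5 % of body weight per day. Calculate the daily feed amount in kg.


Feeding rate fraction = 4.5% / 100 = 0.045
Daily feed = 2406 kg * 0.045 = 108.27 kg/day

108.27 kg/day


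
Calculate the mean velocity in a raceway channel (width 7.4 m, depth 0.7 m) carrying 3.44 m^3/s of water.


Cross-sectional area = W * d = 7.4 * 0.7 = 5.18 m^2
Velocity = Q / A = 3.44 / 5.18 = 0.664093 m/s

0.664093 m/s


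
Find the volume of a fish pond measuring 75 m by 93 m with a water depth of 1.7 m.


Base area = L * W = 75 * 93 = 6975 m^2
Volume = area * depth = 6975 * 1.7 = 11857.5 m^3

11857.5 m^3


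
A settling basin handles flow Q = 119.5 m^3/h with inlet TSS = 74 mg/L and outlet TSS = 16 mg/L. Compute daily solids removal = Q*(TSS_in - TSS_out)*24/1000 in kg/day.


Concentration drop: TSS_in - TSS_out = 74 - 16 = 58 mg/L
Hourly solids removed = Q * dTSS = 119.5 m^3/h * 58 mg/L = 6931 g/h  (m^3/h * mg/L = g/h)
Daily solids removed = 6931 * 24 = 166344 g/day
Convert g to kg: 166344 / 1000 = 166.344 kg/day

166.344 kg/day


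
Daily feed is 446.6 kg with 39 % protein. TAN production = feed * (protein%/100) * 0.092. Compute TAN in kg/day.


Protein in feed = 446.6 * 39/100 = 174.174 kg/day
TAN = protein * 0.092 = 174.174 * 0.092 = 16.024008 kg/day

16.024008 kg/day


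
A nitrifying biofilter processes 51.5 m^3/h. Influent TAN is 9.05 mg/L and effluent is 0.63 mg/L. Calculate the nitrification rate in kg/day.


Concentration drop: TAN_in - TAN_out = 9.05 - 0.63 = 8.42 mg/L
Hourly TAN removed = Q * dTAN = 51.5 m^3/h * 8.42 mg/L = 433.63 g/h  (m^3/h * mg/L = g/h)
Daily TAN removed = 433.63 * 24 = 10407.12 g/day
Convert to kg/day: 10407.12 / 1000 = 10.40712 kg/day

10.40712 kg/day


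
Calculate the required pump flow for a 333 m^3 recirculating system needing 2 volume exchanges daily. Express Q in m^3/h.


Daily recirculation volume = 333 m^3 * 2 = 666 m^3/day
Flow rate Q = daily volume / 24 h = 666 / 24 = 27.75 m^3/h

27.75 m^3/h


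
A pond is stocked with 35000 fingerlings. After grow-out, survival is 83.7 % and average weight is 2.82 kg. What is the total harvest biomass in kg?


Survivors = 35000 * 83.7/100 = 29295 fish
Harvest biomass = survivors * W_f = 29295 * 2.82 = 82611.9 kg

82611.9 kg


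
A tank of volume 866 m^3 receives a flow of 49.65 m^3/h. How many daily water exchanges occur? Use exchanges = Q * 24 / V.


Daily flow volume = 49.65 m^3/h * 24 h = 1191.6 m^3/day
Exchanges = daily flow / tank volume = 1191.6 / 866 = 1.37598 exchanges/day

1.37598 exchanges/day


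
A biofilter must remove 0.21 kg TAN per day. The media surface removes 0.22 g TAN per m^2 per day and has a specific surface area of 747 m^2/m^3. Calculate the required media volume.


A = 0.21*1000 / 0.22 = 954.54545 m^2
V = 954.54545 / 747 = 1.27784

1.27784 m^3


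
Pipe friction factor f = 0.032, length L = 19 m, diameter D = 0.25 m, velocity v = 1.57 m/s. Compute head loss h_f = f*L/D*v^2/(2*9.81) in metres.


v^2 = 1.57^2 = 2.4649 m^2/s^2
L/D = 19/0.25 = 76
h_f = f*(L/D)*v^2/(2g) = 0.032 * 76 * 2.4649 / 19.62 = 0.305537 m

0.305537 m


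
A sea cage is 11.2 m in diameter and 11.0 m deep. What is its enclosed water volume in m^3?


r = d/2 = 11.2/2 = 5.6 m
Base area = pi*r^2 = pi*5.6^2 = 98.520346 m^2
Volume = 98.520346 * 11.0 = 1083.72 m^3

1083.72 m^3


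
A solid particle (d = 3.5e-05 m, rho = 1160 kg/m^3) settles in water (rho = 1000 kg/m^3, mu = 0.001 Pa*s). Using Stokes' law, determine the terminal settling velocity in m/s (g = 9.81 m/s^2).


Density difference: rho_p - rho_f = 1160 - 1000 = 160 kg/m^3
d^2 = (3.5e-05)^2 = 1.225e-09 m^2
Numerator = (rho_p - rho_f) * g * d^2 = 160 * 9.81 * 1.225e-09 = 1.92276e-06
Denominator = 18 * mu = 18 * 0.001 = 0.018
v_s = 1.92276e-06 / 0.018 = 1.0682e-04 m/s
Check: Re = rho_f * v_s * d / mu = 1000 * 1.0682e-04 * 3.5e-05 / 0.001 = 0.00374 < 1, so Stokes' law applies.

1.0682e-04 m/s


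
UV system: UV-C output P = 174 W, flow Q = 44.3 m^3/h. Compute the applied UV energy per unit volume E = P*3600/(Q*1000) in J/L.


Energy delivered per hour = 174 W * 3600 s = 626400 J/h
Volume treated per hour = 44.3 m^3/h * 1000 = 44300 L/h
dose = 626400 / 44300 = 14.14 J/L

14.14 J/L


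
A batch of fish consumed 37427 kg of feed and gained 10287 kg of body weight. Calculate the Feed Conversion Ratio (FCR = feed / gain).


FCR = feed consumed / weight gained
FCR = 37427 kg / 10287 kg = 3.63828

3.63828


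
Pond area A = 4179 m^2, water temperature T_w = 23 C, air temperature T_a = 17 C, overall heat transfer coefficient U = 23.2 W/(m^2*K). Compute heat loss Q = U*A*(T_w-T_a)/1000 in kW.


Temperature difference dT = 23 - 17 = 6 K
Heat loss (W) = U * A * dT = 23.2 * 4179 * 6 = 581716.8 W
Convert to kW: 581716.8 / 1000 = 581.7168 kW

581.7168 kW


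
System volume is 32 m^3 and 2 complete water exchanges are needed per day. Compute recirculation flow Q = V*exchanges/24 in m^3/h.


Daily recirculation volume = 32 m^3 * 2 = 64 m^3/day
Flow rate Q = daily volume / 24 h = 64 / 24 = 2.66667 m^3/h

2.66667 m^3/h


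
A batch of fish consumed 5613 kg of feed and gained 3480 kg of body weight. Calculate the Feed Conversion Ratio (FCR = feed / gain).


FCR = feed consumed / weight gained
FCR = 5613 kg / 3480 kg = 1.61293

1.61293


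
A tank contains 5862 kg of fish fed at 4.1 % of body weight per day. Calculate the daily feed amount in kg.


Feeding rate fraction = 4.1% / 100 = 0.041
Daily feed = 5862 kg * 0.041 = 240.342 kg/day

240.342 kg/day


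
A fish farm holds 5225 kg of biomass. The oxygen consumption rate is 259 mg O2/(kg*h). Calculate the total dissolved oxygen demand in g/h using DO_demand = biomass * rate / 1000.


Total O2 consumption (mg/h) = 5225 kg * 259 mg/(kg*h) = 1353275 mg/h
Convert to g/h: 1353275 / 1000 = 1353.275 g/h

1353.275 g/h


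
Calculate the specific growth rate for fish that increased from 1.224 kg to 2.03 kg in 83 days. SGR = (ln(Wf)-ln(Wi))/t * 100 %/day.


ln(W_f) = ln(2.03) = 0.70803579
ln(W_i) = ln(1.224) = 0.20212418
ln(W_f) - ln(W_i) = 0.70803579 - 0.20212418 = 0.50591161
SGR = 0.50591161 / 83 * 100 = 0.609532 %/day

0.609532 %/day


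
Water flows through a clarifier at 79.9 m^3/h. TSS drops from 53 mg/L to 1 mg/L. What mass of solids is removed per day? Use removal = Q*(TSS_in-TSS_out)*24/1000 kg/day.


Concentration drop: TSS_in - TSS_out = 53 - 1 = 52 mg/L
Hourly solids removed = Q * dTSS = 79.9 m^3/h * 52 mg/L = 4154.8 g/h  (m^3/h * mg/L = g/h)
Daily solids removed = 4154.8 * 24 = 99715.2 g/day
Convert g to kg: 99715.2 / 1000 = 99.7152 kg/day

99.7152 kg/day


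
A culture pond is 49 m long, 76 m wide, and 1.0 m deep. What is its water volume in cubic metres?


Base area = L * W = 49 * 76 = 3724 m^2
Volume = area * depth = 3724 * 1.0 = 3724 m^3

3724 m^3


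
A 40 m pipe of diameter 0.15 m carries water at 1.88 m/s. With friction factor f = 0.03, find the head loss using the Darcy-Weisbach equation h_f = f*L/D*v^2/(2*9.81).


v^2 = 1.88^2 = 3.5344 m^2/s^2
L/D = 40/0.15 = 266.66667
h_f = f*(L/D)*v^2/(2g) = 0.03 * 266.66667 * 3.5344 / 19.62 = 1.44114 m

1.44114 m


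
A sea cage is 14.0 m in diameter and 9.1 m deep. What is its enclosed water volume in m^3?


r = d/2 = 14.0/2 = 7 m
Base area = pi*r^2 = pi*7^2 = 153.93804 m^2
Volume = 153.93804 * 9.1 = 1400.84 m^3

1400.84 m^3


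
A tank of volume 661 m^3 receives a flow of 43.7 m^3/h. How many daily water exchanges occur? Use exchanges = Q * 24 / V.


Daily flow volume = 43.7 m^3/h * 24 h = 1048.8 m^3/day
Exchanges = daily flow / tank volume = 1048.8 / 661 = 1.58669 exchanges/day

1.58669 exchanges/day


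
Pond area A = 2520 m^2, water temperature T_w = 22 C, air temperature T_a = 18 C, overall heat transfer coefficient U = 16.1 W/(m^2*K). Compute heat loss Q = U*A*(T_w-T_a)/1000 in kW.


Temperature difference dT = 22 - 18 = 4 K
Heat loss (W) = U * A * dT = 16.1 * 2520 * 4 = 162288 W
Convert to kW: 162288 / 1000 = 162.288 kW

162.288 kW


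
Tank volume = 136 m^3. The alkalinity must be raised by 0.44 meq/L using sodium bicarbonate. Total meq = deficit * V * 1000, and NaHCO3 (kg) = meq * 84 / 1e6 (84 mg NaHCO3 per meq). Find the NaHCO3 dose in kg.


Tank volume in L = 136 m^3 * 1000 = 136000 L
Total meq required = 0.44 meq/L * 136000 L = 59840 meq
NaHCO3 mass = 59840 meq * 84 mg/meq / 1e6 = 5.02656 kg

5.02656 kg


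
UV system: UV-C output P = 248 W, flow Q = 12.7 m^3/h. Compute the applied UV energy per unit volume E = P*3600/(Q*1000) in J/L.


Energy delivered per hour = 248 W * 3600 s = 892800 J/h
Volume treated per hour = 12.7 m^3/h * 1000 = 12700 L/h
dose = 892800 / 12700 = 70.2992 J/L

70.2992 J/L


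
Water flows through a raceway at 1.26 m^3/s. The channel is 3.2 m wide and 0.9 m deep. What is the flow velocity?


Cross-sectional area = W * d = 3.2 * 0.9 = 2.88 m^2
Velocity = Q / A = 1.26 / 2.88 = 0.4375 m/s

0.4375 m/s


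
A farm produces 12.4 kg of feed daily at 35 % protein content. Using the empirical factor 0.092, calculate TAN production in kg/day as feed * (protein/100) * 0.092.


Protein in feed = 12.4 * 35/100 = 4.34 kg/day
TAN = protein * 0.092 = 4.34 * 0.092 = 0.39928 kg/day

0.39928 kg/day


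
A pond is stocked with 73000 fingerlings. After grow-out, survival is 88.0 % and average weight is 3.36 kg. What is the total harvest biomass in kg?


Survivors = 73000 * 88.0/100 = 64240 fish
Harvest biomass = survivors * W_f = 64240 * 3.36 = 215846.4 kg

215846.4 kg


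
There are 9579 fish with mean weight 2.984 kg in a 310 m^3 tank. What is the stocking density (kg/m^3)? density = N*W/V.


Total biomass = 9579 fish * 2.984 kg = 28583.736 kg
Density = total biomass / volume = 28583.736 / 310 = 92.2056 kg/m^3

92.2056 kg/m^3


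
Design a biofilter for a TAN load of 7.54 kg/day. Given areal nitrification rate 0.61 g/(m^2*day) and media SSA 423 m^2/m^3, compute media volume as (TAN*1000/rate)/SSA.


A = 7.54*1000 / 0.61 = 12360.656 m^2
V = 12360.656 / 423 = 29.2214

29.2214 m^3


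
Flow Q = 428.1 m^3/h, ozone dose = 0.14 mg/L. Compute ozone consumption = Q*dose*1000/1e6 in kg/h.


O3 demand (mg/h) = Q * dose * 1000 = 428.1 * 0.14 * 1000 = 59934 mg/h
Convert mg to kg: 59934 / 1e6 = 0.059934 kg/h

0.059934 kg/h


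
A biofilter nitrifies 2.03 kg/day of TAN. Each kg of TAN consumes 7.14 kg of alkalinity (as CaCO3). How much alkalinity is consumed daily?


Alkalinity factor: 7.14 kg CaCO3 consumed per kg TAN nitrified
alk = 2.03 kg TAN * 7.14 = 14.4942 kg CaCO3/day

14.4942 kg CaCO3/day


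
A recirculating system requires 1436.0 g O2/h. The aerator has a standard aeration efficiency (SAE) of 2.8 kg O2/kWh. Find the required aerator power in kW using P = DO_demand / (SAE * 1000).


SAE in g O2/kWh = 2.8 * 1000 = 2800 g/kWh
P = DO_demand / SAE_g = 1436.0 / 2800 = 0.512857 kW

0.512857 kW


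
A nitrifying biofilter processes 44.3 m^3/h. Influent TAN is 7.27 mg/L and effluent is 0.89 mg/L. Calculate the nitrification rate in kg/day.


Concentration drop: TAN_in - TAN_out = 7.27 - 0.89 = 6.38 mg/L
Hourly TAN removed = Q * dTAN = 44.3 m^3/h * 6.38 mg/L = 282.634 g/h  (m^3/h * mg/L = g/h)
Daily TAN removed = 282.634 * 24 = 6783.216 g/day
Convert to kg/day: 6783.216 / 1000 = 6.783216 kg/day

6.783216 kg/day


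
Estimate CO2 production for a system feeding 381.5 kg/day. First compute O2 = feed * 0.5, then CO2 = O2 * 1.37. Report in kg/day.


O2 = 381.5 * 0.5 = 190.75
CO2 = 190.75 * 1.37 = 261.3275

261.3275 kg/day


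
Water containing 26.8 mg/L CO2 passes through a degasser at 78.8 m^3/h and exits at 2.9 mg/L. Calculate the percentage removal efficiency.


CO2_out / CO2_in = 2.9 / 26.8 = 0.10820896
Fraction remaining = 0.10820896
efficiency = (1 - 0.10820896) * 100 = 89.1791 %

89.1791 %


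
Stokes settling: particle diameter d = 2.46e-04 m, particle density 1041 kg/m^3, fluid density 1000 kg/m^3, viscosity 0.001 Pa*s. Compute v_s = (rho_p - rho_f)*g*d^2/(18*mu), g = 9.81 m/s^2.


Density difference: rho_p - rho_f = 1041 - 1000 = 41 kg/m^3
d^2 = (2.46e-04)^2 = 6.0516e-08 m^2
Numerator = (rho_p - rho_f) * g * d^2 = 41 * 9.81 * 6.0516e-08 = 2.434014e-05
Denominator = 18 * mu = 18 * 0.001 = 0.018
v_s = 2.434014e-05 / 0.018 = 0.00135223 m/s
Check: Re = rho_f * v_s * d / mu = 1000 * 0.00135223 * 2.46e-04 / 0.001 = 0.333 < 1, so Stokes' law applies.

0.00135223 m/s


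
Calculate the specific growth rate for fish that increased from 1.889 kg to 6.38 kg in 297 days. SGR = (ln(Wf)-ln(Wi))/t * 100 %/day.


ln(W_f) = ln(6.38) = 1.8531681
ln(W_i) = ln(1.889) = 0.63604759
ln(W_f) - ln(W_i) = 1.8531681 - 0.63604759 = 1.2171205
SGR = 1.2171205 / 297 * 100 = 0.409805 %/day

0.409805 %/day


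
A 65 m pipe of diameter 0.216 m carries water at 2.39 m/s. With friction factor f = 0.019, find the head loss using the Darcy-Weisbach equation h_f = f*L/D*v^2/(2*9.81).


v^2 = 2.39^2 = 5.7121 m^2/s^2
L/D = 65/0.216 = 300.92593
h_f = f*(L/D)*v^2/(2g) = 0.019 * 300.92593 * 5.7121 / 19.62 = 1.6646 m

1.6646 m


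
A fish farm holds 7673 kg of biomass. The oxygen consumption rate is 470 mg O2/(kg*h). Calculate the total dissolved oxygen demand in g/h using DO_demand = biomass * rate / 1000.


Total O2 consumption (mg/h) = 7673 kg * 470 mg/(kg*h) = 3606310 mg/h
Convert to g/h: 3606310 / 1000 = 3606.31 g/h

3606.31 g/h


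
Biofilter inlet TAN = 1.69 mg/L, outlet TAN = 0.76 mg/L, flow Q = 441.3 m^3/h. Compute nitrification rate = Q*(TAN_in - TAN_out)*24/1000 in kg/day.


Concentration drop: TAN_in - TAN_out = 1.69 - 0.76 = 0.93 mg/L
Hourly TAN removed = Q * dTAN = 441.3 m^3/h * 0.93 mg/L = 410.409 g/h  (m^3/h * mg/L = g/h)
Daily TAN removed = 410.409 * 24 = 9849.816 g/day
Convert to kg/day: 9849.816 / 1000 = 9.849816 kg/day

9.849816 kg/day


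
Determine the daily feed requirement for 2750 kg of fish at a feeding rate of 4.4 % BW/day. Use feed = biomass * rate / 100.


Feeding rate fraction = 4.4% / 100 = 0.044
Daily feed = 2750 kg * 0.044 = 121 kg/day

121 kg/day


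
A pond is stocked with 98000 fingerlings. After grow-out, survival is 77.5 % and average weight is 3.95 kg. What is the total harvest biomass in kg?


Survivors = 98000 * 77.5/100 = 75950 fish
Harvest biomass = survivors * W_f = 75950 * 3.95 = 300002.5 kg

300002.5 kg


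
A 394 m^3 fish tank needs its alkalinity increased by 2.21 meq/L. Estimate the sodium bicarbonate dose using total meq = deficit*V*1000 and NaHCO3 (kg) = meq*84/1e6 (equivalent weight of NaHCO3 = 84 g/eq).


Tank volume in L = 394 m^3 * 1000 = 394000 L
Total meq required = 2.21 meq/L * 394000 L = 870740 meq
NaHCO3 mass = 870740 meq * 84 mg/meq / 1e6 = 73.1422 kg

73.1422 kg


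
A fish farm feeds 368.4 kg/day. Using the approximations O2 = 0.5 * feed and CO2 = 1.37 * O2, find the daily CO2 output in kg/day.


O2 = 368.4 * 0.5 = 184.2
CO2 = 184.2 * 1.37 = 252.354

252.354 kg/day


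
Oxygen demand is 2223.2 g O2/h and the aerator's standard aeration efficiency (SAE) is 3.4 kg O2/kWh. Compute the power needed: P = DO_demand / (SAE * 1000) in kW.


SAE in g O2/kWh = 3.4 * 1000 = 3400 g/kWh
P = DO_demand / SAE_g = 2223.2 / 3400 = 0.653882 kW

0.653882 kW


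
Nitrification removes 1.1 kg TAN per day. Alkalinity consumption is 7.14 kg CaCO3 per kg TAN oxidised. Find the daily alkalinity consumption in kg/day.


Alkalinity factor: 7.14 kg CaCO3 consumed per kg TAN nitrified
alk = 1.1 kg TAN * 7.14 = 7.854 kg CaCO3/day

7.854 kg CaCO3/day


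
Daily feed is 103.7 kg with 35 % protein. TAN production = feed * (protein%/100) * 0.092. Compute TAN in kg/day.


Protein in feed = 103.7 * 35/100 = 36.295 kg/day
TAN = protein * 0.092 = 36.295 * 0.092 = 3.33914 kg/day

3.33914 kg/day


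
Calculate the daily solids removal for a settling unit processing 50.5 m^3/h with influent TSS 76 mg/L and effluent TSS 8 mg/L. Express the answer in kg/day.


Concentration drop: TSS_in - TSS_out = 76 - 8 = 68 mg/L
Hourly solids removed = Q * dTSS = 50.5 m^3/h * 68 mg/L = 3434 g/h  (m^3/h * mg/L = g/h)
Daily solids removed = 3434 * 24 = 82416 g/day
Convert g to kg: 82416 / 1000 = 82.416 kg/day

82.416 kg/day


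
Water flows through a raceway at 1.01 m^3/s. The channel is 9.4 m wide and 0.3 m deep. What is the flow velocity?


Cross-sectional area = W * d = 9.4 * 0.3 = 2.82 m^2
Velocity = Q / A = 1.01 / 2.82 = 0.358156 m/s

0.358156 m/s


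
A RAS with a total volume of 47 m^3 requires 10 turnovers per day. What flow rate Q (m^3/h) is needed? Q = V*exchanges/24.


Daily recirculation volume = 47 m^3 * 10 = 470 m^3/day
Flow rate Q = daily volume / 24 h = 470 / 24 = 19.5833 m^3/h

19.5833 m^3/h


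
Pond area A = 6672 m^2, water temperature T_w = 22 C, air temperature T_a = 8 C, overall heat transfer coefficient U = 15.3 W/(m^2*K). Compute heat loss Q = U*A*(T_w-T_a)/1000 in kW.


Temperature difference dT = 22 - 8 = 14 K
Heat loss (W) = U * A * dT = 15.3 * 6672 * 14 = 1429142.4 W
Convert to kW: 1429142.4 / 1000 = 1429.1424 kW

1429.1424 kW


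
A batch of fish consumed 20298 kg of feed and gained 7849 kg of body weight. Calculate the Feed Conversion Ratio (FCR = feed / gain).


FCR = feed consumed / weight gained
FCR = 20298 kg / 7849 kg = 2.58606

2.58606


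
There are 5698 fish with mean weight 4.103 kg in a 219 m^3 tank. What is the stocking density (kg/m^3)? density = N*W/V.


Total biomass = 5698 fish * 4.103 kg = 23378.894 kg
Density = total biomass / volume = 23378.894 / 219 = 106.753 kg/m^3

106.753 kg/m^3


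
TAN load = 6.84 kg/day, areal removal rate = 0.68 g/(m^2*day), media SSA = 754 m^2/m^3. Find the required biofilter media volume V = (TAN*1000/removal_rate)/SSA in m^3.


A = 6.84*1000 / 0.68 = 10058.824 m^2
V = 10058.824 / 754 = 13.3406

13.3406 m^3


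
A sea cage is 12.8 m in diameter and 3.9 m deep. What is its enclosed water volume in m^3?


r = d/2 = 12.8/2 = 6.4 m
Base area = pi*r^2 = pi*6.4^2 = 128.67964 m^2
Volume = 128.67964 * 3.9 = 501.851 m^3

501.851 m^3


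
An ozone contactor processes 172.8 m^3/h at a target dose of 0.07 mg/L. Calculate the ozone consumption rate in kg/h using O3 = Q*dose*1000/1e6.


O3 demand (mg/h) = Q * dose * 1000 = 172.8 * 0.07 * 1000 = 12096 mg/h
Convert mg to kg: 12096 / 1e6 = 0.012096 kg/h

0.012096 kg/h


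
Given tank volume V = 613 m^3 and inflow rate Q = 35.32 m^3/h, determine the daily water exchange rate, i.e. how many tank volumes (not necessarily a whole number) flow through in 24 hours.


Daily flow volume = 35.32 m^3/h * 24 h = 847.68 m^3/day
Exchanges = daily flow / tank volume = 847.68 / 613 = 1.38284 exchanges/day

1.38284 exchanges/day


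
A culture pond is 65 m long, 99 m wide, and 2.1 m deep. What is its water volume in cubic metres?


Base area = L * W = 65 * 99 = 6435 m^2
Volume = area * depth = 6435 * 2.1 = 13513.5 m^3

13513.5 m^3


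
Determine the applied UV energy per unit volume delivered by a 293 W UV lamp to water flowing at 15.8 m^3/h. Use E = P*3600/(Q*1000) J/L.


Energy delivered per hour = 293 W * 3600 s = 1054800 J/h
Volume treated per hour = 15.8 m^3/h * 1000 = 15800 L/h
dose = 1054800 / 15800 = 66.7595 J/L

66.7595 J/L


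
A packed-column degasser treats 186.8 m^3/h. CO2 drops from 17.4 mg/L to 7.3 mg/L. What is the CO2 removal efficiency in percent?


CO2_out / CO2_in = 7.3 / 17.4 = 0.41954023
Fraction remaining = 0.41954023
efficiency = (1 - 0.41954023) * 100 = 58.046 %

58.046 %


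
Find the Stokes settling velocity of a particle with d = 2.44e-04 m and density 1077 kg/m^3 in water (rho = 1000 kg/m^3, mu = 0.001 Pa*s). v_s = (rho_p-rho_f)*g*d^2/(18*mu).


Density difference: rho_p - rho_f = 1077 - 1000 = 77 kg/m^3
d^2 = (2.44e-04)^2 = 5.9536e-08 m^2
Numerator = (rho_p - rho_f) * g * d^2 = 77 * 9.81 * 5.9536e-08 = 4.4971708e-05
Denominator = 18 * mu = 18 * 0.001 = 0.018
v_s = 4.4971708e-05 / 0.018 = 0.00249843 m/s
Check: Re = rho_f * v_s * d / mu = 1000 * 0.00249843 * 2.44e-04 / 0.001 = 0.61 < 1, so Stokes' law applies.

0.00249843 m/s


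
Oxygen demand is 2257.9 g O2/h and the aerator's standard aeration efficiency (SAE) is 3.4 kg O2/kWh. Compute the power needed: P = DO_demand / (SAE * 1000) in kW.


SAE in g O2/kWh = 3.4 * 1000 = 3400 g/kWh
P = DO_demand / SAE_g = 2257.9 / 3400 = 0.664088 kW

0.664088 kW


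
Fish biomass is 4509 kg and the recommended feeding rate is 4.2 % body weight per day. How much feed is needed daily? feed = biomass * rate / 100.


Feeding rate fraction = 4.2% / 100 = 0.042
Daily feed = 4509 kg * 0.042 = 189.378 kg/day

189.378 kg/day


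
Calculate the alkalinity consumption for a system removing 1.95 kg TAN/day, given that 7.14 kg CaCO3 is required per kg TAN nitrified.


Alkalinity factor: 7.14 kg CaCO3 consumed per kg TAN nitrified
alk = 1.95 kg TAN * 7.14 = 13.923 kg CaCO3/day

13.923 kg CaCO3/day


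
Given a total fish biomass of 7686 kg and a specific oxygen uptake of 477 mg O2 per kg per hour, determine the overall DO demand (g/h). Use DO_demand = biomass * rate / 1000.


Total O2 consumption (mg/h) = 7686 kg * 477 mg/(kg*h) = 3666222 mg/h
Convert to g/h: 3666222 / 1000 = 3666.222 g/h

3666.222 g/h


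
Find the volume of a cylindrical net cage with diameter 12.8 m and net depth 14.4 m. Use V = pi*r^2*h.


r = d/2 = 12.8/2 = 6.4 m
Base area = pi*r^2 = pi*6.4^2 = 128.67964 m^2
Volume = 128.67964 * 14.4 = 1852.99 m^3

1852.99 m^3


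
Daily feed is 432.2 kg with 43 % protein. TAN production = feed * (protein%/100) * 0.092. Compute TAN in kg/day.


Protein in feed = 432.2 * 43/100 = 185.846 kg/day
TAN = protein * 0.092 = 185.846 * 0.092 = 17.097832 kg/day

17.097832 kg/day


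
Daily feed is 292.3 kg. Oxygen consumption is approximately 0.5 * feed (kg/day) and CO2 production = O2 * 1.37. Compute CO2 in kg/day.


O2 = 292.3 * 0.5 = 146.15
CO2 = 146.15 * 1.37 = 200.2255

200.2255 kg/day


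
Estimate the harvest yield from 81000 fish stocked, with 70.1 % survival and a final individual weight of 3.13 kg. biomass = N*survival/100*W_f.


Survivors = 81000 * 70.1/100 = 56781 fish
Harvest biomass = survivors * W_f = 56781 * 3.13 = 177724.53 kg

177724.53 kg


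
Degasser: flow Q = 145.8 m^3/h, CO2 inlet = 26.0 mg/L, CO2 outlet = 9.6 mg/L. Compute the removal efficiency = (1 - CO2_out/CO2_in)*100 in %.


CO2_out / CO2_in = 9.6 / 26.0 = 0.36923077
Fraction remaining = 0.36923077
efficiency = (1 - 0.36923077) * 100 = 63.0769 %

63.0769 %


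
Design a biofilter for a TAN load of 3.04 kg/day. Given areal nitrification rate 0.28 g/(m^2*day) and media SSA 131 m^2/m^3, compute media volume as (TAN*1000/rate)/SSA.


A = 3.04*1000 / 0.28 = 10857.143 m^2
V = 10857.143 / 131 = 82.879

82.879 m^3


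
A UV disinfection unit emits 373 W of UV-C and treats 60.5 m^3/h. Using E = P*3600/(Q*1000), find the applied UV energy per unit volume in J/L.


Energy delivered per hour = 373 W * 3600 s = 1342800 J/h
Volume treated per hour = 60.5 m^3/h * 1000 = 60500 L/h
dose = 1342800 / 60500 = 22.195 J/L

22.195 J/L


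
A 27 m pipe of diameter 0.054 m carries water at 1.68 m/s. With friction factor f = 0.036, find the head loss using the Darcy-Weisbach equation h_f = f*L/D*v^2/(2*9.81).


v^2 = 1.68^2 = 2.8224 m^2/s^2
L/D = 27/0.054 = 500
h_f = f*(L/D)*v^2/(2g) = 0.036 * 500 * 2.8224 / 19.62 = 2.58936 m

2.58936 m


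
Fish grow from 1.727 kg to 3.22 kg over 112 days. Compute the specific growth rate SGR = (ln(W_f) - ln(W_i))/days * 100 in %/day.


ln(W_f) = ln(3.22) = 1.1693814
ln(W_i) = ln(1.727) = 0.5463858
ln(W_f) - ln(W_i) = 1.1693814 - 0.5463858 = 0.6229956
SGR = 0.6229956 / 112 * 100 = 0.556246 %/day

0.556246 %/day


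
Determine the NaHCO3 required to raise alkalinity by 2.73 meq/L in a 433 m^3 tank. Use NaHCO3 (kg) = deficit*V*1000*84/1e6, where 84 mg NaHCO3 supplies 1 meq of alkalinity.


Tank volume in L = 433 m^3 * 1000 = 433000 L
Total meq required = 2.73 meq/L * 433000 L = 1182090 meq
NaHCO3 mass = 1182090 meq * 84 mg/meq / 1e6 = 99.2956 kg

99.2956 kg


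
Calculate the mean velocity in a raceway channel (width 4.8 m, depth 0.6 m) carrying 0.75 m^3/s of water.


Cross-sectional area = W * d = 4.8 * 0.6 = 2.88 m^2
Velocity = Q / A = 0.75 / 2.88 = 0.260417 m/s

0.260417 m/s


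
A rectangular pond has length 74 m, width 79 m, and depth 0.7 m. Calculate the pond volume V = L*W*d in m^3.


Base area = L * W = 74 * 79 = 5846 m^2
Volume = area * depth = 5846 * 0.7 = 4092.2 m^3

4092.2 m^3


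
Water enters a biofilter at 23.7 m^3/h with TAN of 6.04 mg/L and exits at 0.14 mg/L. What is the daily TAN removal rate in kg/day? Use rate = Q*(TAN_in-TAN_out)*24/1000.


Concentration drop: TAN_in - TAN_out = 6.04 - 0.14 = 5.9 mg/L
Hourly TAN removed = Q * dTAN = 23.7 m^3/h * 5.9 mg/L = 139.83 g/h  (m^3/h * mg/L = g/h)
Daily TAN removed = 139.83 * 24 = 3355.92 g/day
Convert to kg/day: 3355.92 / 1000 = 3.35592 kg/day

3.35592 kg/day


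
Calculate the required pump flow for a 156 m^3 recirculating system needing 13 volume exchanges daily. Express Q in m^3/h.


Daily recirculation volume = 156 m^3 * 13 = 2028 m^3/day
Flow rate Q = daily volume / 24 h = 2028 / 24 = 84.5 m^3/h

84.5 m^3/h


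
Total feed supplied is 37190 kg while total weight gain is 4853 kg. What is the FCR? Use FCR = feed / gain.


FCR = feed consumed / weight gained
FCR = 37190 kg / 4853 kg = 7.6633

7.6633


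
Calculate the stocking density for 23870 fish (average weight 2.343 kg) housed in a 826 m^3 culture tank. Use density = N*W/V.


Total biomass = 23870 fish * 2.343 kg = 55927.41 kg
Density = total biomass / volume = 55927.41 / 826 = 67.7087 kg/m^3

67.7087 kg/m^3


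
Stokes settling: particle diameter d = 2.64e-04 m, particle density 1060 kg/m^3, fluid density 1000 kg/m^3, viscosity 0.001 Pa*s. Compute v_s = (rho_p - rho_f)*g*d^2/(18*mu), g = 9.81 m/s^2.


Density difference: rho_p - rho_f = 1060 - 1000 = 60 kg/m^3
d^2 = (2.64e-04)^2 = 6.9696e-08 m^2
Numerator = (rho_p - rho_f) * g * d^2 = 60 * 9.81 * 6.9696e-08 = 4.1023066e-05
Denominator = 18 * mu = 18 * 0.001 = 0.018
v_s = 4.1023066e-05 / 0.018 = 0.00227906 m/s
Check: Re = rho_f * v_s * d / mu = 1000 * 0.00227906 * 2.64e-04 / 0.001 = 0.602 < 1, so Stokes' law applies.

0.00227906 m/s


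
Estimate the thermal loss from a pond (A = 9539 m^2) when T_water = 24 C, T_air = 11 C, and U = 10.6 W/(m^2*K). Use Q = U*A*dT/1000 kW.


Temperature difference dT = 24 - 11 = 13 K
Heat loss (W) = U * A * dT = 10.6 * 9539 * 13 = 1314474.2 W
Convert to kW: 1314474.2 / 1000 = 1314.4742 kW

1314.4742 kW


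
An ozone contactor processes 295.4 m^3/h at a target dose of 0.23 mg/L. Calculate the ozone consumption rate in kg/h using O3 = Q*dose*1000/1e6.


O3 demand (mg/h) = Q * dose * 1000 = 295.4 * 0.23 * 1000 = 67942 mg/h
Convert mg to kg: 67942 / 1e6 = 0.067942 kg/h

0.067942 kg/h


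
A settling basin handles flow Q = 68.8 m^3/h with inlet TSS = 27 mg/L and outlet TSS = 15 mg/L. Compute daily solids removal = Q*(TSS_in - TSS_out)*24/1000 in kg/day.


Concentration drop: TSS_in - TSS_out = 27 - 15 = 12 mg/L
Hourly solids removed = Q * dTSS = 68.8 m^3/h * 12 mg/L = 825.6 g/h  (m^3/h * mg/L = g/h)
Daily solids removed = 825.6 * 24 = 19814.4 g/day
Convert g to kg: 19814.4 / 1000 = 19.8144 kg/day

19.8144 kg/day


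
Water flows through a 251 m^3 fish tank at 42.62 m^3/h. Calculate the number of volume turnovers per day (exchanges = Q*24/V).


Daily flow volume = 42.62 m^3/h * 24 h = 1022.88 m^3/day
Exchanges = daily flow / tank volume = 1022.88 / 251 = 4.07522 exchanges/day

4.07522 exchanges/day


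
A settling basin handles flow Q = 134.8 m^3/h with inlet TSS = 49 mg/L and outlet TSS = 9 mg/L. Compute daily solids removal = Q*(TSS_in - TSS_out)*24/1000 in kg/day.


Concentration drop: TSS_in - TSS_out = 49 - 9 = 40 mg/L
Hourly solids removed = Q * dTSS = 134.8 m^3/h * 40 mg/L = 5392 g/h  (m^3/h * mg/L = g/h)
Daily solids removed = 5392 * 24 = 129408 g/day
Convert g to kg: 129408 / 1000 = 129.408 kg/day

129.408 kg/day


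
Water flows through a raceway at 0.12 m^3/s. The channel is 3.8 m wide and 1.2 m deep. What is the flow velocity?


Cross-sectional area = W * d = 3.8 * 1.2 = 4.56 m^2
Velocity = Q / A = 0.12 / 4.56 = 0.0263158 m/s

0.0263158 m/s


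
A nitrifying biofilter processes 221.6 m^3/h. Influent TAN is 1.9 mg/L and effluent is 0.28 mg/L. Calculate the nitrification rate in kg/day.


Concentration drop: TAN_in - TAN_out = 1.9 - 0.28 = 1.62 mg/L
Hourly TAN removed = Q * dTAN = 221.6 m^3/h * 1.62 mg/L = 358.992 g/h  (m^3/h * mg/L = g/h)
Daily TAN removed = 358.992 * 24 = 8615.808 g/day
Convert to kg/day: 8615.808 / 1000 = 8.615808 kg/day

8.615808 kg/day


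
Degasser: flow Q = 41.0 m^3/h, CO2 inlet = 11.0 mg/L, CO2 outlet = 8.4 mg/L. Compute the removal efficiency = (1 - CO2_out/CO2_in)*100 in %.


CO2_out / CO2_in = 8.4 / 11.0 = 0.76363636
Fraction remaining = 0.76363636
efficiency = (1 - 0.76363636) * 100 = 23.6364 %

23.6364 %


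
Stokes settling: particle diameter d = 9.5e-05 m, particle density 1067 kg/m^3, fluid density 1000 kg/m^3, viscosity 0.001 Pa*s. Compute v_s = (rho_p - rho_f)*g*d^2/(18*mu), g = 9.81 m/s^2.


Density difference: rho_p - rho_f = 1067 - 1000 = 67 kg/m^3
d^2 = (9.5e-05)^2 = 9.025e-09 m^2
Numerator = (rho_p - rho_f) * g * d^2 = 67 * 9.81 * 9.025e-09 = 5.9318617e-06
Denominator = 18 * mu = 18 * 0.001 = 0.018
v_s = 5.9318617e-06 / 0.018 = 3.29548e-04 m/s
Check: Re = rho_f * v_s * d / mu = 1000 * 3.29548e-04 * 9.5e-05 / 0.001 = 0.0313 < 1, so Stokes' law applies.

3.29548e-04 m/s


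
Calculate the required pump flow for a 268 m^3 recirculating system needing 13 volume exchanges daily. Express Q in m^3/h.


Daily recirculation volume = 268 m^3 * 13 = 3484 m^3/day
Flow rate Q = daily volume / 24 h = 3484 / 24 = 145.167 m^3/h

145.167 m^3/h


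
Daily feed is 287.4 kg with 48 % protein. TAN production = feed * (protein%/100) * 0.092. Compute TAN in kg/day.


Protein in feed = 287.4 * 48/100 = 137.952 kg/day
TAN = protein * 0.092 = 137.952 * 0.092 = 12.691584 kg/day

12.691584 kg/day


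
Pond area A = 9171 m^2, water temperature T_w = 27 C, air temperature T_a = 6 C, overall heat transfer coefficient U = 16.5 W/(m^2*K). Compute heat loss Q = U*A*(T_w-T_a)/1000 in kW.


Temperature difference dT = 27 - 6 = 21 K
Heat loss (W) = U * A * dT = 16.5 * 9171 * 21 = 3177751.5 W
Convert to kW: 3177751.5 / 1000 = 3177.7515 kW

3177.7515 kW


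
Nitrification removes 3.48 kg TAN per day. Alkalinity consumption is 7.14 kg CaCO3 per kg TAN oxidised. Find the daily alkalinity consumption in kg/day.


Alkalinity factor: 7.14 kg CaCO3 consumed per kg TAN nitrified
alk = 3.48 kg TAN * 7.14 = 24.8472 kg CaCO3/day

24.8472 kg CaCO3/day


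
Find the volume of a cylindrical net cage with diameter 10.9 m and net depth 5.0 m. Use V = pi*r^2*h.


r = d/2 = 10.9/2 = 5.45 m
Base area = pi*r^2 = pi*5.45^2 = 93.313156 m^2
Volume = 93.313156 * 5.0 = 466.566 m^3

466.566 m^3


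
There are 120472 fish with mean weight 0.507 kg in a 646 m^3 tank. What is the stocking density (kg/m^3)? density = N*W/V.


Total biomass = 120472 fish * 0.507 kg = 61079.304 kg
Density = total biomass / volume = 61079.304 / 646 = 94.55 kg/m^3

94.55 kg/m^3


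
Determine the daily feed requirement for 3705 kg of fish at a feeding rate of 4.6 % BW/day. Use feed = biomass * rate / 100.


Feeding rate fraction = 4.6% / 100 = 0.046
Daily feed = 3705 kg * 0.046 = 170.43 kg/day

170.43 kg/day


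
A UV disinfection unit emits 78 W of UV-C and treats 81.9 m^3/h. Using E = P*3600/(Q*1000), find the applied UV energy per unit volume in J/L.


Energy delivered per hour = 78 W * 3600 s = 280800 J/h
Volume treated per hour = 81.9 m^3/h * 1000 = 81900 L/h
dose = 280800 / 81900 = 3.42857 J/L

3.42857 J/L


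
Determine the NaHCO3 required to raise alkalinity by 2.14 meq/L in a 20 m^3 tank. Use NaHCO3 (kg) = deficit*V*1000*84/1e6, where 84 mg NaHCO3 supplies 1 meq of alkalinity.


Tank volume in L = 20 m^3 * 1000 = 20000 L
Total meq required = 2.14 meq/L * 20000 L = 42800 meq
NaHCO3 mass = 42800 meq * 84 mg/meq / 1e6 = 3.5952 kg

3.5952 kg


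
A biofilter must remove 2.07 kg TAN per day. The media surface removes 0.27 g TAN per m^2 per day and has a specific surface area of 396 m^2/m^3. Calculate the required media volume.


A = 2.07*1000 / 0.27 = 7666.6667 m^2
V = 7666.6667 / 396 = 19.3603

19.3603 m^3
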